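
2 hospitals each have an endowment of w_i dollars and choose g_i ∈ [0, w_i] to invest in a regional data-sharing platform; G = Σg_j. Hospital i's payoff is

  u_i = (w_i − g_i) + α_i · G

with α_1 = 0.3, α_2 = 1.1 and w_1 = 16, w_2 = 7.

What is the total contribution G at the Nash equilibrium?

7

∂u_i/∂g_i = α_i − 1, so hospital i contributes w_i if α_i > 1, else 0.
α_i > 1 for i ∈ {2}; NE contributions (0, 7), G = 7.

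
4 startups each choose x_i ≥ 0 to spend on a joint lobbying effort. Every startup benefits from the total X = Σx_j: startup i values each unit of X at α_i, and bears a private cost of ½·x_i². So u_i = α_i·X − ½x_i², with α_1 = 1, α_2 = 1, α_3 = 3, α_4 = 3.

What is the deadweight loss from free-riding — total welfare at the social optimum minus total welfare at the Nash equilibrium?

74

Startup i's FOC: ∂u_i/∂x_i = α_i − x_i = 0, so x_i* = α_i.
NE contributions = (1, 1, 3, 3); X = 8.
W^NE = (Σα)·X − ½Σα_i² = 8² − ½·20 = 54.
Planner sets x_i = Σα_j = 8 for every i, so X^SO = 4·8 = 32.
W^SO = (Σα)·X^SO − ½·4·(Σα)² = (4/2)·8² = 128.
Deadweight loss = W^SO − W^NE = 74.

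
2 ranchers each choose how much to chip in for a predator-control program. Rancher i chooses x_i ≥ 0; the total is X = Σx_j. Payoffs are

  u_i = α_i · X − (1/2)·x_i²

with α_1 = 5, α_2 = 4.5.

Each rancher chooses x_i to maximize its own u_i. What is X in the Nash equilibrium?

Rancher i's FOC: ∂u_i/∂x_i = α_i − x_i = 0, so x_i* = α_i.
NE contributions = (5, 4.5); X = 9.5.

9.5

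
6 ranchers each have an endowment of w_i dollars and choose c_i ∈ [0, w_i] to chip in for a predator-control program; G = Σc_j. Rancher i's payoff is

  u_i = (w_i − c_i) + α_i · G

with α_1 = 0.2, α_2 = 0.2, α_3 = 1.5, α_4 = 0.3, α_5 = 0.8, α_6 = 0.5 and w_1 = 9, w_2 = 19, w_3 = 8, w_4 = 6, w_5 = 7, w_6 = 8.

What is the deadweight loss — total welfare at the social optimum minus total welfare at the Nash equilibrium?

∂u_i/∂c_i = α_i − 1, so rancher i contributes w_i if α_i > 1, else 0.
α_i > 1 for i ∈ {3}; NE contributions (0, 0, 8, 0, 0, 0), G = 8.
W^NE = Σw_i − G^NE + (Σα_i)·G^NE = 57 + 2.5·8 = 77.
Planner: ∂(Σu_j)/∂c_i = Σα_j − 1 = 2.5 > 0, so everyone contributes w_i; G^SO = 57, W^SO = 57 + 2.5·57 = 199.5.
Deadweight loss = 122.5.

122.5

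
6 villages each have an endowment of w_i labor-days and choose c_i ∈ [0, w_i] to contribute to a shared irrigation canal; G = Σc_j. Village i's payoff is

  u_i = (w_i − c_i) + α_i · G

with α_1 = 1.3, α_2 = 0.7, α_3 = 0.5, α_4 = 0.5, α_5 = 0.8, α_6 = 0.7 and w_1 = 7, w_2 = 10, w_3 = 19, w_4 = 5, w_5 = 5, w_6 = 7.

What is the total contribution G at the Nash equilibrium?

7

∂u_i/∂c_i = α_i − 1, so village i contributes w_i if α_i > 1, else 0.
α_i > 1 for i ∈ {1}; NE contributions (7, 0, 0, 0, 0, 0), G = 7.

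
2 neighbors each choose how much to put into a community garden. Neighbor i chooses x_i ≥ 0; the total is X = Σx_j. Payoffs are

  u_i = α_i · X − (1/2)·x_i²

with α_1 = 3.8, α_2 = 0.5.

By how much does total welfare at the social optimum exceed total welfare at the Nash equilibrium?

7.345

Neighbor i's FOC: ∂u_i/∂x_i = α_i − x_i = 0, so x_i* = α_i.
NE contributions = (3.8, 0.5); X = 4.3.
W^NE = (Σα)·X − ½Σα_i² = 4.3² − ½·14.69 = 11.145.
Planner sets x_i = Σα_j = 4.3 for every i, so X^SO = 2·4.3 = 8.6.
W^SO = (Σα)·X^SO − ½·2·(Σα)² = (2/2)·4.3² = 18.49.
Deadweight loss = W^SO − W^NE = 7.345.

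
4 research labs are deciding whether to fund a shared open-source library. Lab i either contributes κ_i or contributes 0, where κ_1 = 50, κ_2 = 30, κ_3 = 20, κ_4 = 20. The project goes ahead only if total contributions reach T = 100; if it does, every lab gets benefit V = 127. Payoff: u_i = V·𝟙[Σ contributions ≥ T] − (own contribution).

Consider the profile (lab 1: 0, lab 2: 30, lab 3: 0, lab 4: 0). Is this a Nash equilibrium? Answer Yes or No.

No

Total = 30 < 100: not provided.
Lab 1 (pledges 0, payoff 0): pledging 50 → total 80, payoff -50. No gain.
Lab 2 (pledges 30, payoff -30): dropping to 0 → total 0, payoff 0. Profitable deviation.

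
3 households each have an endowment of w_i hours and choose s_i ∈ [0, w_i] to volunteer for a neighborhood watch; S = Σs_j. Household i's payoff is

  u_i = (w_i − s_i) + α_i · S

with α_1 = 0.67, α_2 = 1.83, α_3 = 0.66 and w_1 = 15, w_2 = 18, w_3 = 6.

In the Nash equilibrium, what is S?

18

∂u_i/∂s_i = α_i − 1, so household i contributes w_i if α_i > 1, else 0.
α_i > 1 for i ∈ {2}; NE contributions (0, 18, 0), S = 18.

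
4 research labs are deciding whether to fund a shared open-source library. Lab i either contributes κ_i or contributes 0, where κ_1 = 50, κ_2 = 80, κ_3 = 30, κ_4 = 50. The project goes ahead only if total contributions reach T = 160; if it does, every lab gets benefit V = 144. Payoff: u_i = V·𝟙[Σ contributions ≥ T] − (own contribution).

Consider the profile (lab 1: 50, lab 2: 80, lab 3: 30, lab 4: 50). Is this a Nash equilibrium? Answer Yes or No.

No

Total = 210 ≥ 160: provided.
Lab 1 (pledges 50, payoff 94): dropping to 0 → total 160, payoff 144. Profitable deviation.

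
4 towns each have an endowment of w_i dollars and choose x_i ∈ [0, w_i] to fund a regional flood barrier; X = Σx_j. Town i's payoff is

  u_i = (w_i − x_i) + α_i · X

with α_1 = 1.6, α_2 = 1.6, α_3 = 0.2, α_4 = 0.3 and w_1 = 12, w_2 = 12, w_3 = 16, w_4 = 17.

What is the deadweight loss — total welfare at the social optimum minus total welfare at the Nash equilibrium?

∂u_i/∂x_i = α_i − 1, so town i contributes w_i if α_i > 1, else 0.
α_i > 1 for i ∈ {1, 2}; NE contributions (12, 12, 0, 0), X = 24.
W^NE = Σw_i − X^NE + (Σα_i)·X^NE = 57 + 2.7·24 = 121.8.
Planner: ∂(Σu_j)/∂x_i = Σα_j − 1 = 2.7 > 0, so everyone contributes w_i; X^SO = 57, W^SO = 57 + 2.7·57 = 210.9.
Deadweight loss = 89.1.

89.1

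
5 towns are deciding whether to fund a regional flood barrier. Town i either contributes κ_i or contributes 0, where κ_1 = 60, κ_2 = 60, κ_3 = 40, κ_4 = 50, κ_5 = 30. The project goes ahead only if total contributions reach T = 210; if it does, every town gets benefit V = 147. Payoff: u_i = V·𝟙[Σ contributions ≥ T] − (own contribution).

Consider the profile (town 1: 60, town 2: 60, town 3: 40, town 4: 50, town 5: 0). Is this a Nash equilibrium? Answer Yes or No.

Yes

Total = 210 ≥ 210: provided.
Town 1 (pledges 60, payoff 87): dropping to 0 → total 150, payoff 0. No gain.
Town 2 (pledges 60, payoff 87): dropping to 0 → total 150, payoff 0. No gain.
Town 3 (pledges 40, payoff 107): dropping to 0 → total 170, payoff 0. No gain.
Town 4 (pledges 50, payoff 97): dropping to 0 → total 160, payoff 0. No gain.
Town 5 (pledges 0, payoff 147): pledging 30 → total 240, payoff 117. No gain.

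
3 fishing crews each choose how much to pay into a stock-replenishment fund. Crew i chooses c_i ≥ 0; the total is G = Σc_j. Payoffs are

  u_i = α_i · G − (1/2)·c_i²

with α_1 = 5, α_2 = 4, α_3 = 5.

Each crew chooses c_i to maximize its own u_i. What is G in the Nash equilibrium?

14

Crew i's FOC: ∂u_i/∂c_i = α_i − c_i = 0, so c_i* = α_i.
NE contributions = (5, 4, 5); G = 14.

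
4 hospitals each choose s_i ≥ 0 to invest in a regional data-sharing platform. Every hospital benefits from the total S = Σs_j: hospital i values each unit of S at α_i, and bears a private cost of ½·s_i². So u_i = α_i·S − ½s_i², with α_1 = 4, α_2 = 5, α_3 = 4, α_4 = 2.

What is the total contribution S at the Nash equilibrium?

15

Hospital i's FOC: ∂u_i/∂s_i = α_i − s_i = 0, so s_i* = α_i.
NE contributions = (4, 5, 4, 2); S = 15.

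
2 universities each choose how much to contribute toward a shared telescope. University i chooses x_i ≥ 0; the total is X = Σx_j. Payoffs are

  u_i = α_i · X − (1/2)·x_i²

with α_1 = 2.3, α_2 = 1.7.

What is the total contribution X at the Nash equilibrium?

4

University i's FOC: ∂u_i/∂x_i = α_i − x_i = 0, so x_i* = α_i.
NE contributions = (2.3, 1.7); X = 4.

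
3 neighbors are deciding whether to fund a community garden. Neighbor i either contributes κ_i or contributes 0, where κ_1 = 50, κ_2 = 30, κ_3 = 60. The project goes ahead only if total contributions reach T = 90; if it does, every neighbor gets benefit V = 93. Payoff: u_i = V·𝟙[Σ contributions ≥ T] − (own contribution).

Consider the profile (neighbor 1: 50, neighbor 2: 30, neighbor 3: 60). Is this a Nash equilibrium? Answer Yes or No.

Total = 140 ≥ 90: provided.
Neighbor 1 (pledges 50, payoff 43): dropping to 0 → total 90, payoff 93. Profitable deviation.

No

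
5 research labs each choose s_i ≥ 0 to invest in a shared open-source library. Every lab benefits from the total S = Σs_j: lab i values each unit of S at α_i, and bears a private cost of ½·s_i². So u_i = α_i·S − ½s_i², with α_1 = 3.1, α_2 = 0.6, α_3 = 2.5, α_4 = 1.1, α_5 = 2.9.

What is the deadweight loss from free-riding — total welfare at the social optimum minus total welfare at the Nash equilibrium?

168.98

Lab i's FOC: ∂u_i/∂s_i = α_i − s_i = 0, so s_i* = α_i.
NE contributions = (3.1, 0.6, 2.5, 1.1, 2.9); S = 10.2.
W^NE = (Σα)·S − ½Σα_i² = 10.2² − ½·25.84 = 91.12.
Planner sets s_i = Σα_j = 10.2 for every i, so S^SO = 5·10.2 = 51.
W^SO = (Σα)·S^SO − ½·5·(Σα)² = (5/2)·10.2² = 260.1.
Deadweight loss = W^SO − W^NE = 168.98.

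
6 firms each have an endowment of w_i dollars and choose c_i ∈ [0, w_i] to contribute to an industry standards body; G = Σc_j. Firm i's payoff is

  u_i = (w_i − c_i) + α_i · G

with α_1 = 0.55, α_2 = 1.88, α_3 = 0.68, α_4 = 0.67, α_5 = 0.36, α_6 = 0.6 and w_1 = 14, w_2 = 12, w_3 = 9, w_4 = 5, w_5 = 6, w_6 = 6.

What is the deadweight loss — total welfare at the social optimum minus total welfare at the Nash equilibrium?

∂u_i/∂c_i = α_i − 1, so firm i contributes w_i if α_i > 1, else 0.
α_i > 1 for i ∈ {2}; NE contributions (0, 12, 0, 0, 0, 0), G = 12.
W^NE = Σw_i − G^NE + (Σα_i)·G^NE = 52 + 3.74·12 = 96.88.
Planner: ∂(Σu_j)/∂c_i = Σα_j − 1 = 3.74 > 0, so everyone contributes w_i; G^SO = 52, W^SO = 52 + 3.74·52 = 246.48.
Deadweight loss = 149.6.

149.6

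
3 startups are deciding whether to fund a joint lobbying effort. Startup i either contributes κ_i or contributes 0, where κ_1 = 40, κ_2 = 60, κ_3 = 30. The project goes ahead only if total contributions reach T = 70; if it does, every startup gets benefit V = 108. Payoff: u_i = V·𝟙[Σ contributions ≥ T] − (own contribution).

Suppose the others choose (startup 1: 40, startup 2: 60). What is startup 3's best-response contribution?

Others' total = 100 ≥ 70; contributing adds cost 30 for no extra benefit.
Best response: 0.

0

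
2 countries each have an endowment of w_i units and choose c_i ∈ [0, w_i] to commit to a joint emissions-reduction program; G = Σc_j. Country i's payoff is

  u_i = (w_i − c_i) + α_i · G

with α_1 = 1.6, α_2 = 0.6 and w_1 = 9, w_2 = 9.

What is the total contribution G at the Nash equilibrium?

∂u_i/∂c_i = α_i − 1, so country i contributes w_i if α_i > 1, else 0.
α_i > 1 for i ∈ {1}; NE contributions (9, 0), G = 9.

9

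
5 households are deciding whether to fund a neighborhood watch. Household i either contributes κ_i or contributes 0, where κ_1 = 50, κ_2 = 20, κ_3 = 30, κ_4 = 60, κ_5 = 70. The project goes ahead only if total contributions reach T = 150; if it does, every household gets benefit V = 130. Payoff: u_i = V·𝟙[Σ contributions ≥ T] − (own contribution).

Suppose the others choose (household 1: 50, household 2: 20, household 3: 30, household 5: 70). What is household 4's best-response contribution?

Others' total = 170 ≥ 150; contributing adds cost 60 for no extra benefit.
Best response: 0.

0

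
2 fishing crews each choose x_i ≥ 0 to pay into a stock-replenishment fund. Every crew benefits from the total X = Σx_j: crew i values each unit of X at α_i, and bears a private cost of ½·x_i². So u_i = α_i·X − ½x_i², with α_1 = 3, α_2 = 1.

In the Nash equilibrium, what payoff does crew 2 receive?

Crew i's FOC: ∂u_i/∂x_i = α_i − x_i = 0, so x_i* = α_i.
NE contributions = (3, 1); X = 4.
u_2 = α_2·X − ½·(x_2)² = 1·4 − ½·1² = 3.5.

3.5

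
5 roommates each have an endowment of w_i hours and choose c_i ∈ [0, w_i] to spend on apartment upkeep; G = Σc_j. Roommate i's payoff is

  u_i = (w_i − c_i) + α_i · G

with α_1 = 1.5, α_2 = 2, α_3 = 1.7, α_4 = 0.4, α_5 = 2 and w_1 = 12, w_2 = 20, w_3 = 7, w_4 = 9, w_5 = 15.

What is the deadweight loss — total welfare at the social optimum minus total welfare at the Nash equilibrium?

59.4

∂u_i/∂c_i = α_i − 1, so roommate i contributes w_i if α_i > 1, else 0.
α_i > 1 for i ∈ {1, 2, 3, 5}; NE contributions (12, 20, 7, 0, 15), G = 54.
W^NE = Σw_i − G^NE + (Σα_i)·G^NE = 63 + 6.6·54 = 419.4.
Planner: ∂(Σu_j)/∂c_i = Σα_j − 1 = 6.6 > 0, so everyone contributes w_i; G^SO = 63, W^SO = 63 + 6.6·63 = 478.8.
Deadweight loss = 59.4.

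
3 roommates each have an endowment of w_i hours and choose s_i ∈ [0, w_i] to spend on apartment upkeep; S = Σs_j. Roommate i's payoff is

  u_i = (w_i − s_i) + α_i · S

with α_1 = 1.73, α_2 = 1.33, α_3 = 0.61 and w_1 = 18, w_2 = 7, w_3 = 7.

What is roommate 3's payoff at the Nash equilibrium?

∂u_i/∂s_i = α_i − 1, so roommate i contributes w_i if α_i > 1, else 0.
α_i > 1 for i ∈ {1, 2}; NE contributions (18, 7, 0), S = 25.
u_3 = (7 − 0) + 0.61·25 = 22.25.

22.25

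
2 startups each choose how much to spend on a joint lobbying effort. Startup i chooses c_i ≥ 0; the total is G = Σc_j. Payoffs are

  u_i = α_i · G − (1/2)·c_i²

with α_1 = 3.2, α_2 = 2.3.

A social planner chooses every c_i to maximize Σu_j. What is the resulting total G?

11

Planner FOC: ∂(Σu_j)/∂c_i = (Σα_j) − c_i = 0, so c_i^SO = Σα_j = 5.5 for every i; G^SO = 11.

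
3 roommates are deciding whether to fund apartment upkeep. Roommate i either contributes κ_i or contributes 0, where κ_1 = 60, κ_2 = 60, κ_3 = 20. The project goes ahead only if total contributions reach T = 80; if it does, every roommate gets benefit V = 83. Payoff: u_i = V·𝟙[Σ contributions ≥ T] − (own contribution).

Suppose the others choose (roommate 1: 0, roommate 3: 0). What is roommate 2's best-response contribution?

Others' total = 0. Even contributing 60 gives 60 < 80: no benefit either way.
Best response: 0.

0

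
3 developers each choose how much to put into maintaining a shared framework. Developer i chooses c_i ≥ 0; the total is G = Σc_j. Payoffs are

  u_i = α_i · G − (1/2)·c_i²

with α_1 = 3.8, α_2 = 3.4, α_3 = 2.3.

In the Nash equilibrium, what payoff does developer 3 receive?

19.205

Developer i's FOC: ∂u_i/∂c_i = α_i − c_i = 0, so c_i* = α_i.
NE contributions = (3.8, 3.4, 2.3); G = 9.5.
u_3 = α_3·G − ½·(c_3)² = 2.3·9.5 − ½·2.3² = 19.205.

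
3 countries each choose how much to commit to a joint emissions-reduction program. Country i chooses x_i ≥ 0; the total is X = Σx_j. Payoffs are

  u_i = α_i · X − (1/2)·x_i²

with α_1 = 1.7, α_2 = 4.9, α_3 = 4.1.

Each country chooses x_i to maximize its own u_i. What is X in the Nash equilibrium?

10.7

Country i's FOC: ∂u_i/∂x_i = α_i − x_i = 0, so x_i* = α_i.
NE contributions = (1.7, 4.9, 4.1); X = 10.7.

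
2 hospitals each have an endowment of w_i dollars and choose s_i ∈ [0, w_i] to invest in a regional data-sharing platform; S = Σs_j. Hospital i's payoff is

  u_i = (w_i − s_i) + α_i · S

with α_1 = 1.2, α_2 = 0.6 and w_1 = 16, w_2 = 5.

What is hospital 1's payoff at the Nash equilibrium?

∂u_i/∂s_i = α_i − 1, so hospital i contributes w_i if α_i > 1, else 0.
α_i > 1 for i ∈ {1}; NE contributions (16, 0), S = 16.
u_1 = (16 − 16) + 1.2·16 = 19.2.

19.2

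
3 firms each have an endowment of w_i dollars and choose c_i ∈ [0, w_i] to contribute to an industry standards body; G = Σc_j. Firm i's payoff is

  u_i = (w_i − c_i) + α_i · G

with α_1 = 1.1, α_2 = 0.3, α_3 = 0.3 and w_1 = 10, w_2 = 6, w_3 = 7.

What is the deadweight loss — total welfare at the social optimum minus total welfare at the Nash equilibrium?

9.1

∂u_i/∂c_i = α_i − 1, so firm i contributes w_i if α_i > 1, else 0.
α_i > 1 for i ∈ {1}; NE contributions (10, 0, 0), G = 10.
W^NE = Σw_i − G^NE + (Σα_i)·G^NE = 23 + 0.7·10 = 30.
Planner: ∂(Σu_j)/∂c_i = Σα_j − 1 = 0.7 > 0, so everyone contributes w_i; G^SO = 23, W^SO = 23 + 0.7·23 = 39.1.
Deadweight loss = 9.1.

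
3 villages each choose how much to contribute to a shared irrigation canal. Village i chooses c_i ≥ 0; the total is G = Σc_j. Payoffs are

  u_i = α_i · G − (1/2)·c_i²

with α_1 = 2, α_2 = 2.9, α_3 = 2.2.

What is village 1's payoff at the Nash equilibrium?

Village i's FOC: ∂u_i/∂c_i = α_i − c_i = 0, so c_i* = α_i.
NE contributions = (2, 2.9, 2.2); G = 7.1.
u_1 = α_1·G − ½·(c_1)² = 2·7.1 − ½·2² = 12.2.

12.2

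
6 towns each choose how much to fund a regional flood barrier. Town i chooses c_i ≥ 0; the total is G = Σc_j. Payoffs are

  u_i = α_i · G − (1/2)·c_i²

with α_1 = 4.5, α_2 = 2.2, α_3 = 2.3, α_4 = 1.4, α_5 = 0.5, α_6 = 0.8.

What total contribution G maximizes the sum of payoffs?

70.2

Planner FOC: ∂(Σu_j)/∂c_i = (Σα_j) − c_i = 0, so c_i^SO = Σα_j = 11.7 for every i; G^SO = 70.2.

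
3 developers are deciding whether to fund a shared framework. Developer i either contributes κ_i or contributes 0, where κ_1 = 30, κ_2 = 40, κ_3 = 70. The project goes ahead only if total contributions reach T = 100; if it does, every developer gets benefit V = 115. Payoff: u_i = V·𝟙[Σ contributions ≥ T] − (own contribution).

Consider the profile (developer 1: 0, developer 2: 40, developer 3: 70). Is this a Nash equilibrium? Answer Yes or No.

Total = 110 ≥ 100: provided.
Developer 1 (pledges 0, payoff 115): pledging 30 → total 140, payoff 85. No gain.
Developer 2 (pledges 40, payoff 75): dropping to 0 → total 70, payoff 0. No gain.
Developer 3 (pledges 70, payoff 45): dropping to 0 → total 40, payoff 0. No gain.

Yes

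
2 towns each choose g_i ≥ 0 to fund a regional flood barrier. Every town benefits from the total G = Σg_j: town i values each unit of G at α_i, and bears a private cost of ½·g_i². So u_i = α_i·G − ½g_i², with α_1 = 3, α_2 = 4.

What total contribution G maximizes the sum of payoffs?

Planner FOC: ∂(Σu_j)/∂g_i = (Σα_j) − g_i = 0, so g_i^SO = Σα_j = 7 for every i; G^SO = 14.

14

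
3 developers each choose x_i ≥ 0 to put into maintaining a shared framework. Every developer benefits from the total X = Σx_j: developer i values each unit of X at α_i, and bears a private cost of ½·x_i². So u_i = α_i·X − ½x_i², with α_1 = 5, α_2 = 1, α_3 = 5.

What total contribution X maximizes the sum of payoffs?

33

Planner FOC: ∂(Σu_j)/∂x_i = (Σα_j) − x_i = 0, so x_i^SO = Σα_j = 11 for every i; X^SO = 33.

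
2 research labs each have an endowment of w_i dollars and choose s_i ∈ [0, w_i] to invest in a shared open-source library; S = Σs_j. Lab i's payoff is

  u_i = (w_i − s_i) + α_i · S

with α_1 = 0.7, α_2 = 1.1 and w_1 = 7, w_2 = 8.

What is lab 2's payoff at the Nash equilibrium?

∂u_i/∂s_i = α_i − 1, so lab i contributes w_i if α_i > 1, else 0.
α_i > 1 for i ∈ {2}; NE contributions (0, 8), S = 8.
u_2 = (8 − 8) + 1.1·8 = 8.8.

8.8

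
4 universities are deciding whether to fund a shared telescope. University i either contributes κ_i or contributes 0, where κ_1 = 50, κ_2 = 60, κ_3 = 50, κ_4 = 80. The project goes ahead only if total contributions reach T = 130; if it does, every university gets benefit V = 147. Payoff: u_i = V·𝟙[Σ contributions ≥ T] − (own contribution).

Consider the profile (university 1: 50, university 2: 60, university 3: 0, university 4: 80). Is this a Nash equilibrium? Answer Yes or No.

No

Total = 190 ≥ 130: provided.
University 1 (pledges 50, payoff 97): dropping to 0 → total 140, payoff 147. Profitable deviation.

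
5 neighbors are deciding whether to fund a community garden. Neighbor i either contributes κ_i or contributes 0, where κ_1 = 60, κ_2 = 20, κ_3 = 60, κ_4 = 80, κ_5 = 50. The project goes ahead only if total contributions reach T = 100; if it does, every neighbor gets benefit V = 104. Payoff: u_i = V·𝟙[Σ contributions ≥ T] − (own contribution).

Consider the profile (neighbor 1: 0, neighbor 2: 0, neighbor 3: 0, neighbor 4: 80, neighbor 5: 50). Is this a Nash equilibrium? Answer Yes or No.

Yes

Total = 130 ≥ 100: provided.
Neighbor 1 (pledges 0, payoff 104): pledging 60 → total 190, payoff 44. No gain.
Neighbor 2 (pledges 0, payoff 104): pledging 20 → total 150, payoff 84. No gain.
Neighbor 3 (pledges 0, payoff 104): pledging 60 → total 190, payoff 44. No gain.
Neighbor 4 (pledges 80, payoff 24): dropping to 0 → total 50, payoff 0. No gain.
Neighbor 5 (pledges 50, payoff 54): dropping to 0 → total 80, payoff 0. No gain.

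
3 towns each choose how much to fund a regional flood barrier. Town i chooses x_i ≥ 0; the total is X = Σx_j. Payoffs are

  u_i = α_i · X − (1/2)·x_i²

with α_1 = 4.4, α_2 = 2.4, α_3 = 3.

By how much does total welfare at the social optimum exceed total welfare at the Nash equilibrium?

Town i's FOC: ∂u_i/∂x_i = α_i − x_i = 0, so x_i* = α_i.
NE contributions = (4.4, 2.4, 3); X = 9.8.
W^NE = (Σα)·X − ½Σα_i² = 9.8² − ½·34.12 = 78.98.
Planner sets x_i = Σα_j = 9.8 for every i, so X^SO = 3·9.8 = 29.4.
W^SO = (Σα)·X^SO − ½·3·(Σα)² = (3/2)·9.8² = 144.06.
Deadweight loss = W^SO − W^NE = 65.08.

65.08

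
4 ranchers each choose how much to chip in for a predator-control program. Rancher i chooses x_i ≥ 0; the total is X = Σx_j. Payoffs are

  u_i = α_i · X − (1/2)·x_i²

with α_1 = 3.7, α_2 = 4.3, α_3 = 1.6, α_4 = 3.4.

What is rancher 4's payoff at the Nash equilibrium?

Rancher i's FOC: ∂u_i/∂x_i = α_i − x_i = 0, so x_i* = α_i.
NE contributions = (3.7, 4.3, 1.6, 3.4); X = 13.
u_4 = α_4·X − ½·(x_4)² = 3.4·13 − ½·3.4² = 38.42.

38.42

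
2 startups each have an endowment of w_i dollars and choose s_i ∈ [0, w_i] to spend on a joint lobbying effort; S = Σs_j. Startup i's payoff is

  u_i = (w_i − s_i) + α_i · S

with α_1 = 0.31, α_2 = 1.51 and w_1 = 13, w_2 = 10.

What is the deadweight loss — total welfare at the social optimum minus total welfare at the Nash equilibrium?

∂u_i/∂s_i = α_i − 1, so startup i contributes w_i if α_i > 1, else 0.
α_i > 1 for i ∈ {2}; NE contributions (0, 10), S = 10.
W^NE = Σw_i − S^NE + (Σα_i)·S^NE = 23 + 0.82·10 = 31.2.
Planner: ∂(Σu_j)/∂s_i = Σα_j − 1 = 0.82 > 0, so everyone contributes w_i; S^SO = 23, W^SO = 23 + 0.82·23 = 41.86.
Deadweight loss = 10.66.

10.66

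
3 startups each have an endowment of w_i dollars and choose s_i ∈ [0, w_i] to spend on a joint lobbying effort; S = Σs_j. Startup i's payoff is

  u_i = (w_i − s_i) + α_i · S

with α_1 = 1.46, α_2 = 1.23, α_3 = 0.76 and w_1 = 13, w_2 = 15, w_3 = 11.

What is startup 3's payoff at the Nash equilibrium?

∂u_i/∂s_i = α_i − 1, so startup i contributes w_i if α_i > 1, else 0.
α_i > 1 for i ∈ {1, 2}; NE contributions (13, 15, 0), S = 28.
u_3 = (11 − 0) + 0.76·28 = 32.28.

32.28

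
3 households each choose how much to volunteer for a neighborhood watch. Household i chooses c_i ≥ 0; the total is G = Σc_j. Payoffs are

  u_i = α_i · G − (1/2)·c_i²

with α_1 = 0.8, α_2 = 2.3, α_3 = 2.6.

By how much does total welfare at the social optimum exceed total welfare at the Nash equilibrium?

22.59

Household i's FOC: ∂u_i/∂c_i = α_i − c_i = 0, so c_i* = α_i.
NE contributions = (0.8, 2.3, 2.6); G = 5.7.
W^NE = (Σα)·G − ½Σα_i² = 5.7² − ½·12.69 = 26.145.
Planner sets c_i = Σα_j = 5.7 for every i, so G^SO = 3·5.7 = 17.1.
W^SO = (Σα)·G^SO − ½·3·(Σα)² = (3/2)·5.7² = 48.735.
Deadweight loss = W^SO − W^NE = 22.59.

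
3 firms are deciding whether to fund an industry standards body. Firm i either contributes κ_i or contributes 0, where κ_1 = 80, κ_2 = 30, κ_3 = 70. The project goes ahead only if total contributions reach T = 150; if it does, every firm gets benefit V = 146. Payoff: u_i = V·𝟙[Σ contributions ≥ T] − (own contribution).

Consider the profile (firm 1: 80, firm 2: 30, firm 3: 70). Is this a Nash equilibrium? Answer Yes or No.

Total = 180 ≥ 150: provided.
Firm 1 (pledges 80, payoff 66): dropping to 0 → total 100, payoff 0. No gain.
Firm 2 (pledges 30, payoff 116): dropping to 0 → total 150, payoff 146. Profitable deviation.

No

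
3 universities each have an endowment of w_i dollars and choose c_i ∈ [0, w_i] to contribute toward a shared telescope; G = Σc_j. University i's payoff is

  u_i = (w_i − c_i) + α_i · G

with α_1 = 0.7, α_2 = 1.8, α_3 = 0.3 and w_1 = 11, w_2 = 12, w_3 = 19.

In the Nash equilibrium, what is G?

12

∂u_i/∂c_i = α_i − 1, so university i contributes w_i if α_i > 1, else 0.
α_i > 1 for i ∈ {2}; NE contributions (0, 12, 0), G = 12.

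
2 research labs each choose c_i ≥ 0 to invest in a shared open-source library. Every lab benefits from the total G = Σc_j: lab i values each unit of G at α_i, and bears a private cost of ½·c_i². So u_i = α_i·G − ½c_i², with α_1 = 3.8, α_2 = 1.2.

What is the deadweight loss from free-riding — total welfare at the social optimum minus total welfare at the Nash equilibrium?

Lab i's FOC: ∂u_i/∂c_i = α_i − c_i = 0, so c_i* = α_i.
NE contributions = (3.8, 1.2); G = 5.
W^NE = (Σα)·G − ½Σα_i² = 5² − ½·15.88 = 17.06.
Planner sets c_i = Σα_j = 5 for every i, so G^SO = 2·5 = 10.
W^SO = (Σα)·G^SO − ½·2·(Σα)² = (2/2)·5² = 25.
Deadweight loss = W^SO − W^NE = 7.94.

7.94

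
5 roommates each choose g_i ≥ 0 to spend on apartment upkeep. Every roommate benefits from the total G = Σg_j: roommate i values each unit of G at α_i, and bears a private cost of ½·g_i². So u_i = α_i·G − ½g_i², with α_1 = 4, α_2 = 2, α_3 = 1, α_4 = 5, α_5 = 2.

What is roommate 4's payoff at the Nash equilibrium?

57.5

Roommate i's FOC: ∂u_i/∂g_i = α_i − g_i = 0, so g_i* = α_i.
NE contributions = (4, 2, 1, 5, 2); G = 14.
u_4 = α_4·G − ½·(g_4)² = 5·14 − ½·5² = 57.5.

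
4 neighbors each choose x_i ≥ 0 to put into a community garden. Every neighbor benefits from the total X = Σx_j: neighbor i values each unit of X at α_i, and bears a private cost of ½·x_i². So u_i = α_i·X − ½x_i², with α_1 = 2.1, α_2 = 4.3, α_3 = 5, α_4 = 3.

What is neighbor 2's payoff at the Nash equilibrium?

52.675

Neighbor i's FOC: ∂u_i/∂x_i = α_i − x_i = 0, so x_i* = α_i.
NE contributions = (2.1, 4.3, 5, 3); X = 14.4.
u_2 = α_2·X − ½·(x_2)² = 4.3·14.4 − ½·4.3² = 52.675.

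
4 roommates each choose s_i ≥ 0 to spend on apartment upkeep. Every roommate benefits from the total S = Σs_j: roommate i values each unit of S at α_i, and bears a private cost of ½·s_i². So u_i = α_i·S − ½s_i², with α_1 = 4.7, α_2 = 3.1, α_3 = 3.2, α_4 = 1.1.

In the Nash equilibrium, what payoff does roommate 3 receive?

33.6

Roommate i's FOC: ∂u_i/∂s_i = α_i − s_i = 0, so s_i* = α_i.
NE contributions = (4.7, 3.1, 3.2, 1.1); S = 12.1.
u_3 = α_3·S − ½·(s_3)² = 3.2·12.1 − ½·3.2² = 33.6.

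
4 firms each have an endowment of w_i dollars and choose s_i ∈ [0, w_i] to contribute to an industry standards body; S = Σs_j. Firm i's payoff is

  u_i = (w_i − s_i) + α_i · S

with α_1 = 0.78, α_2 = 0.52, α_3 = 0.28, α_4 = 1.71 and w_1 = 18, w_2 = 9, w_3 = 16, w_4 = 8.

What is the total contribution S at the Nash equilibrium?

∂u_i/∂s_i = α_i − 1, so firm i contributes w_i if α_i > 1, else 0.
α_i > 1 for i ∈ {4}; NE contributions (0, 0, 0, 8), S = 8.

8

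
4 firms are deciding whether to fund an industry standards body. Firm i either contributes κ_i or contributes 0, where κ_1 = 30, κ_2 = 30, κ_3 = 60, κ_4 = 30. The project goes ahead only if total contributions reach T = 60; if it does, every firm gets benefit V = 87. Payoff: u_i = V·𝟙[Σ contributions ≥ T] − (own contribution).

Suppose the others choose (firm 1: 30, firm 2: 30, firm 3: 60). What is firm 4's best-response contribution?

Others' total = 120 ≥ 60; contributing adds cost 30 for no extra benefit.
Best response: 0.

0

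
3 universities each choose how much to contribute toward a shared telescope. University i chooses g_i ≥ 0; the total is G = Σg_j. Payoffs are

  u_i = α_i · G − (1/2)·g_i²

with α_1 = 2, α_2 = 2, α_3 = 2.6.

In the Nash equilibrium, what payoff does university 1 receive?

University i's FOC: ∂u_i/∂g_i = α_i − g_i = 0, so g_i* = α_i.
NE contributions = (2, 2, 2.6); G = 6.6.
u_1 = α_1·G − ½·(g_1)² = 2·6.6 − ½·2² = 11.2.

11.2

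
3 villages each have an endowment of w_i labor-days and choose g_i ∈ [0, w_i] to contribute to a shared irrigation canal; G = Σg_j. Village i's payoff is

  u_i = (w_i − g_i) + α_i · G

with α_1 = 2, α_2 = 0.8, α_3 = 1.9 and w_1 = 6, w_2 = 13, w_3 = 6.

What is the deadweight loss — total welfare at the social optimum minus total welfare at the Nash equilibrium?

48.1

∂u_i/∂g_i = α_i − 1, so village i contributes w_i if α_i > 1, else 0.
α_i > 1 for i ∈ {1, 3}; NE contributions (6, 0, 6), G = 12.
W^NE = Σw_i − G^NE + (Σα_i)·G^NE = 25 + 3.7·12 = 69.4.
Planner: ∂(Σu_j)/∂g_i = Σα_j − 1 = 3.7 > 0, so everyone contributes w_i; G^SO = 25, W^SO = 25 + 3.7·25 = 117.5.
Deadweight loss = 48.1.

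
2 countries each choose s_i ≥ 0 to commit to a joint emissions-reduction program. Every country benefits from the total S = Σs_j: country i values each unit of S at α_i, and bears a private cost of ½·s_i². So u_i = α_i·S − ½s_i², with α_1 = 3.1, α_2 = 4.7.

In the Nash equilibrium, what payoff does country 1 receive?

Country i's FOC: ∂u_i/∂s_i = α_i − s_i = 0, so s_i* = α_i.
NE contributions = (3.1, 4.7); S = 7.8.
u_1 = α_1·S − ½·(s_1)² = 3.1·7.8 − ½·3.1² = 19.375.

19.375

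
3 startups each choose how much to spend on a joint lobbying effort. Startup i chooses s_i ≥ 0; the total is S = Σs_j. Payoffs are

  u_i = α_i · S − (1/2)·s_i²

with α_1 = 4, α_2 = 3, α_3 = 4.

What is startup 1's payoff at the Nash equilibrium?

Startup i's FOC: ∂u_i/∂s_i = α_i − s_i = 0, so s_i* = α_i.
NE contributions = (4, 3, 4); S = 11.
u_1 = α_1·S − ½·(s_1)² = 4·11 − ½·4² = 36.

36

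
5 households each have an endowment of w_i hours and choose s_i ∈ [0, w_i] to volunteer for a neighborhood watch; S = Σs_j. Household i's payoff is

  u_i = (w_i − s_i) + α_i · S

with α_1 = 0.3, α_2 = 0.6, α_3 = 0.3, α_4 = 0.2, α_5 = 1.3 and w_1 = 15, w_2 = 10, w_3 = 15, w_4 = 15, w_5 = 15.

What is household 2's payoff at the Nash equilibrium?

19

∂u_i/∂s_i = α_i − 1, so household i contributes w_i if α_i > 1, else 0.
α_i > 1 for i ∈ {5}; NE contributions (0, 0, 0, 0, 15), S = 15.
u_2 = (10 − 0) + 0.6·15 = 19.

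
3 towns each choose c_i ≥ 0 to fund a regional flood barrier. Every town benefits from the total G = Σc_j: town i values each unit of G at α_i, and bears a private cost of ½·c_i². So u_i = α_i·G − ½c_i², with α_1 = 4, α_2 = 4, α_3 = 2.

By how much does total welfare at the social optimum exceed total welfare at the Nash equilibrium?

Town i's FOC: ∂u_i/∂c_i = α_i − c_i = 0, so c_i* = α_i.
NE contributions = (4, 4, 2); G = 10.
W^NE = (Σα)·G − ½Σα_i² = 10² − ½·36 = 82.
Planner sets c_i = Σα_j = 10 for every i, so G^SO = 3·10 = 30.
W^SO = (Σα)·G^SO − ½·3·(Σα)² = (3/2)·10² = 150.
Deadweight loss = W^SO − W^NE = 68.

68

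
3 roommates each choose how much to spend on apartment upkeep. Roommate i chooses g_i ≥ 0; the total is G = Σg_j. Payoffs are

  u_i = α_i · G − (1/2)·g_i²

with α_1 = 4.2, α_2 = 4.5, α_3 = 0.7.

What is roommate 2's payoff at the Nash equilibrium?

32.175

Roommate i's FOC: ∂u_i/∂g_i = α_i − g_i = 0, so g_i* = α_i.
NE contributions = (4.2, 4.5, 0.7); G = 9.4.
u_2 = α_2·G − ½·(g_2)² = 4.5·9.4 − ½·4.5² = 32.175.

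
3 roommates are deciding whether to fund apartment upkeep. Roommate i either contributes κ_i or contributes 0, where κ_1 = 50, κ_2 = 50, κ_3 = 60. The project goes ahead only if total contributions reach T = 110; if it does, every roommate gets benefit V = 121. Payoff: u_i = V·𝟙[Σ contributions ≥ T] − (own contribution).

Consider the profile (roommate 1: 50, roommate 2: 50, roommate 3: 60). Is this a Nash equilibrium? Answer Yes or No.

Total = 160 ≥ 110: provided.
Roommate 1 (pledges 50, payoff 71): dropping to 0 → total 110, payoff 121. Profitable deviation.

No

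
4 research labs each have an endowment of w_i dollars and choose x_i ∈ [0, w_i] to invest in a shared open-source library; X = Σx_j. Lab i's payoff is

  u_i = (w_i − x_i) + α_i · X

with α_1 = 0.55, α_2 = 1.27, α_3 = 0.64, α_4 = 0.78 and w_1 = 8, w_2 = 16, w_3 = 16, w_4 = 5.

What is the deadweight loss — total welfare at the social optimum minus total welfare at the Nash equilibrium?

64.96

∂u_i/∂x_i = α_i − 1, so lab i contributes w_i if α_i > 1, else 0.
α_i > 1 for i ∈ {2}; NE contributions (0, 16, 0, 0), X = 16.
W^NE = Σw_i − X^NE + (Σα_i)·X^NE = 45 + 2.24·16 = 80.84.
Planner: ∂(Σu_j)/∂x_i = Σα_j − 1 = 2.24 > 0, so everyone contributes w_i; X^SO = 45, W^SO = 45 + 2.24·45 = 145.8.
Deadweight loss = 64.96.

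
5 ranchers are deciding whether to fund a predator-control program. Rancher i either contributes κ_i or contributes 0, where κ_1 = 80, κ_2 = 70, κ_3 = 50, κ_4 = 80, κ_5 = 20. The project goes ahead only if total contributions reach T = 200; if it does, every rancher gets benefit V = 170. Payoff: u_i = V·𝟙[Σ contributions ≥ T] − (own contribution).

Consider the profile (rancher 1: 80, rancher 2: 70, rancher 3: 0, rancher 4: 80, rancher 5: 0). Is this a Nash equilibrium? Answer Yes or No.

Total = 230 ≥ 200: provided.
Rancher 1 (pledges 80, payoff 90): dropping to 0 → total 150, payoff 0. No gain.
Rancher 2 (pledges 70, payoff 100): dropping to 0 → total 160, payoff 0. No gain.
Rancher 3 (pledges 0, payoff 170): pledging 50 → total 280, payoff 120. No gain.
Rancher 4 (pledges 80, payoff 90): dropping to 0 → total 150, payoff 0. No gain.
Rancher 5 (pledges 0, payoff 170): pledging 20 → total 250, payoff 150. No gain.

Yes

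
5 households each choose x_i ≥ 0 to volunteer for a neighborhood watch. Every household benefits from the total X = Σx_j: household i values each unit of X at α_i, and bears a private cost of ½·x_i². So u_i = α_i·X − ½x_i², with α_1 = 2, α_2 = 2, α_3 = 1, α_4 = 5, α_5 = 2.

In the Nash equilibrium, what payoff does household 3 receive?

Household i's FOC: ∂u_i/∂x_i = α_i − x_i = 0, so x_i* = α_i.
NE contributions = (2, 2, 1, 5, 2); X = 12.
u_3 = α_3·X − ½·(x_3)² = 1·12 − ½·1² = 11.5.

11.5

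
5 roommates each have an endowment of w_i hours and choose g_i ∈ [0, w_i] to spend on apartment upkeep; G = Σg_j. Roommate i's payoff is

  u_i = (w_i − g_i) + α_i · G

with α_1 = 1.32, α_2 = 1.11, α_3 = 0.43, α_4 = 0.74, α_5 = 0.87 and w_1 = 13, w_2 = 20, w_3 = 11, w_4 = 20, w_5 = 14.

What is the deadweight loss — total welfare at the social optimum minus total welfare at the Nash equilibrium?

∂u_i/∂g_i = α_i − 1, so roommate i contributes w_i if α_i > 1, else 0.
α_i > 1 for i ∈ {1, 2}; NE contributions (13, 20, 0, 0, 0), G = 33.
W^NE = Σw_i − G^NE + (Σα_i)·G^NE = 78 + 3.47·33 = 192.51.
Planner: ∂(Σu_j)/∂g_i = Σα_j − 1 = 3.47 > 0, so everyone contributes w_i; G^SO = 78, W^SO = 78 + 3.47·78 = 348.66.
Deadweight loss = 156.15.

156.15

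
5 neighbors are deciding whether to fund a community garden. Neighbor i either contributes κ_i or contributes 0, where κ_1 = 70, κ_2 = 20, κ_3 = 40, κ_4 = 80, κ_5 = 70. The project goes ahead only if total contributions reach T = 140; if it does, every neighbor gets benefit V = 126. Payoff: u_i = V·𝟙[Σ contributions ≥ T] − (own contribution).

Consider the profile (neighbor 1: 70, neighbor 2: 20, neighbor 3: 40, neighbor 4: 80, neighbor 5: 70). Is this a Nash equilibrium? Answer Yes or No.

No

Total = 280 ≥ 140: provided.
Neighbor 1 (pledges 70, payoff 56): dropping to 0 → total 210, payoff 126. Profitable deviation.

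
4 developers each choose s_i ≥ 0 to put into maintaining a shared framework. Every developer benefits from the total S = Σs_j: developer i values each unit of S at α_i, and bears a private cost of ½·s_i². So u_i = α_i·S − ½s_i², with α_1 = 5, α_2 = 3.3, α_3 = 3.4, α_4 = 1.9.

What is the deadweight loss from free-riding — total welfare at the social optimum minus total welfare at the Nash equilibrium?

Developer i's FOC: ∂u_i/∂s_i = α_i − s_i = 0, so s_i* = α_i.
NE contributions = (5, 3.3, 3.4, 1.9); S = 13.6.
W^NE = (Σα)·S − ½Σα_i² = 13.6² − ½·51.06 = 159.43.
Planner sets s_i = Σα_j = 13.6 for every i, so S^SO = 4·13.6 = 54.4.
W^SO = (Σα)·S^SO − ½·4·(Σα)² = (4/2)·13.6² = 369.92.
Deadweight loss = W^SO − W^NE = 210.49.

210.49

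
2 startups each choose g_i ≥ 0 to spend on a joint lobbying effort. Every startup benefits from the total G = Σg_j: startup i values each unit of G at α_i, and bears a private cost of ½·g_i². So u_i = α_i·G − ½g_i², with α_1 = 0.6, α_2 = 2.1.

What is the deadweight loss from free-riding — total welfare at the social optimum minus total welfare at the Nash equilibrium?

Startup i's FOC: ∂u_i/∂g_i = α_i − g_i = 0, so g_i* = α_i.
NE contributions = (0.6, 2.1); G = 2.7.
W^NE = (Σα)·G − ½Σα_i² = 2.7² − ½·4.77 = 4.905.
Planner sets g_i = Σα_j = 2.7 for every i, so G^SO = 2·2.7 = 5.4.
W^SO = (Σα)·G^SO − ½·2·(Σα)² = (2/2)·2.7² = 7.29.
Deadweight loss = W^SO − W^NE = 2.385.

2.385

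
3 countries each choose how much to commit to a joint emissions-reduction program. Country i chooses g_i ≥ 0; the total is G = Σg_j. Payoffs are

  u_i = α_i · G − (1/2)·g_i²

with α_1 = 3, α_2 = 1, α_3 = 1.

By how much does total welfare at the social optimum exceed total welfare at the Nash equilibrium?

Country i's FOC: ∂u_i/∂g_i = α_i − g_i = 0, so g_i* = α_i.
NE contributions = (3, 1, 1); G = 5.
W^NE = (Σα)·G − ½Σα_i² = 5² − ½·11 = 19.5.
Planner sets g_i = Σα_j = 5 for every i, so G^SO = 3·5 = 15.
W^SO = (Σα)·G^SO − ½·3·(Σα)² = (3/2)·5² = 37.5.
Deadweight loss = W^SO − W^NE = 18.

18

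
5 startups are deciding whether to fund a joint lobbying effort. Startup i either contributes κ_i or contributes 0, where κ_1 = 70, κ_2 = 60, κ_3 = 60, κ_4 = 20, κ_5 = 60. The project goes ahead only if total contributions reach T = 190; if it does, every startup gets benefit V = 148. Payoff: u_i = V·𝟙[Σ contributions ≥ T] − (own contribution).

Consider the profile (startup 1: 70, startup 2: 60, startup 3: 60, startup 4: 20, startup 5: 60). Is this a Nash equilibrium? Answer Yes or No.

No

Total = 270 ≥ 190: provided.
Startup 1 (pledges 70, payoff 78): dropping to 0 → total 200, payoff 148. Profitable deviation.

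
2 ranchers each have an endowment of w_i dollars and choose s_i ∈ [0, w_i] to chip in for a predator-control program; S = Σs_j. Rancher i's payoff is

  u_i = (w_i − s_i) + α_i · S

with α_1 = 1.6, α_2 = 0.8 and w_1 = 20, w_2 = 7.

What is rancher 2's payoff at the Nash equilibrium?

23

∂u_i/∂s_i = α_i − 1, so rancher i contributes w_i if α_i > 1, else 0.
α_i > 1 for i ∈ {1}; NE contributions (20, 0), S = 20.
u_2 = (7 − 0) + 0.8·20 = 23.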